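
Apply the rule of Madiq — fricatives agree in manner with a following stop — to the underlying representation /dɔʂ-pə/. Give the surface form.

The rule targets /ʂ/ (voiceless retroflex fricative), which sits before the trigger /p/ (stop).
Changing only its manner to stop gives [ʈ] — the voiceless retroflex stop.

[dɔʈpə]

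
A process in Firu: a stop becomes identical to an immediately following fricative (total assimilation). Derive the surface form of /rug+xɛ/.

/g/ is the segment targeted by the rule; it sits immediately before /x/, so it assimilates completely and surfaces as [x].

[ruxxɛ]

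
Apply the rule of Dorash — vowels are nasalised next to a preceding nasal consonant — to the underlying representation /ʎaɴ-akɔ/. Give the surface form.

The vowel /a/ is adjacent to the preceding nasal /ɴ/, so it acquires [+nasal] and surfaces as [ã].

[ʎaɴãkɔ]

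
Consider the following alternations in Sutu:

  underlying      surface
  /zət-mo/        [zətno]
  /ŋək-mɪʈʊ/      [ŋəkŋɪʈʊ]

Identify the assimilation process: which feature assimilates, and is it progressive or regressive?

The segment that alternates is /m/, which surfaces as [n] when adjacent to /t/.
/m/ is bilabial while /t/ is alveolar; the output [n] is alveolar, matching the trigger — so the feature that spreads is place.
Manner and voice are unchanged, so the assimilation is partial, not total.
Checking the remaining alternation: /m/ → [ŋ] after /k/ (bilabial → velar, matching velar) — only place changes, and always toward the preceding segment.
The trigger is the preceding segment, so the direction is progressive (perseverative).

progressive place assimilation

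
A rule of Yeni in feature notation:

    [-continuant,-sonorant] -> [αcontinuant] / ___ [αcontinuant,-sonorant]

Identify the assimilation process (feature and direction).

regressive manner assimilation

The shared variable α links the value of [continuant] on the target to that of the neighbouring obstruent. [continuant] distinguishes stops from fricatives — a manner-of-articulation feature — so this is manner assimilation.
The conditioning segment sits to the right of the focus bar, meaning the trigger follows the segment that changes — regressive assimilation.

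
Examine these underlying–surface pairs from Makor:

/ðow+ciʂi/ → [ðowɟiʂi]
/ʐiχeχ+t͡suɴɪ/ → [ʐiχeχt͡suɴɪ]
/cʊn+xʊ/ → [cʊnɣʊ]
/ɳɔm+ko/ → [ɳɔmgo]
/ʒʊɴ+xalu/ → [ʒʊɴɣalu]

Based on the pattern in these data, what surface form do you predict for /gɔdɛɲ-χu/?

The data show progressive voicing assimilation: /c/ → [ɟ] after /w/; /x/ → [ɣ] after /n/; /k/ → [g] after /m/; /x/ → [ɣ] after /ɴ/. In each pair only voicing changes, matching the preceding consonant, while place and manner stay constant.
No alternation appears in [ʐiχeχt͡suɴɪ]: there the adjacent consonants already agree in voicing (/t͡s/ and /χ/ are both voiceless), so this form is consistent with the same rule.
The rule targets /χ/ (voiceless uvular fricative), which sits after the trigger /ɲ/ (voiced).
A voiced uvular fricative is [ʁ], so the surface segment is [ʁ].

[gɔdɛɲʁu]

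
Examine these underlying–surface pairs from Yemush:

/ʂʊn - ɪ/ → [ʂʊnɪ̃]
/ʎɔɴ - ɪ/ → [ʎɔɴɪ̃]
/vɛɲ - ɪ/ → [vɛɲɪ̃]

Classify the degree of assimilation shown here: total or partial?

The vowel /ɪ/ surfaces as nasalised [ɪ̃] next to the preceding nasal /n/ — it has acquired the [+nasal] feature of its neighbour.
The other forms show the same pattern: /ɪ/ → [ɪ̃] after /ɴ/; /ɪ/ → [ɪ̃] after /ɲ/ — each time a vowel is nasalised next to a preceding nasal.

partial assimilation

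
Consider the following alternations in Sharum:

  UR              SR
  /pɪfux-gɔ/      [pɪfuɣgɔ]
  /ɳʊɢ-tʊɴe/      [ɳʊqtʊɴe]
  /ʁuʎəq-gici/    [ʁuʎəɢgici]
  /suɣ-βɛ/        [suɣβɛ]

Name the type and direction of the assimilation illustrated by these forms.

regressive voicing assimilation

Underlying /x/ is realised as [ɣ] next to /g/; /g/ itself does not change.
/x/ is voiceless while /g/ is voiced; the output [ɣ] is voiced, matching the trigger — so the feature that spreads is voicing.
Place and manner are unchanged, so the assimilation is partial, not total.
The other alternating forms pattern the same way: /ɢ/ → [q] before /t/ (voiced → voiceless, matching voiceless); /q/ → [ɢ] before /g/ (voiceless → voiced, matching voiced) — only voicing changes, and always toward the following segment.
Nothing changes in [suɣβɛ]: there the adjacent consonants already agree in voicing (/ɣ/ and /β/ are both voiced), so this form is consistent with the same rule.
The trigger is the following segment, so the direction is regressive (anticipatory).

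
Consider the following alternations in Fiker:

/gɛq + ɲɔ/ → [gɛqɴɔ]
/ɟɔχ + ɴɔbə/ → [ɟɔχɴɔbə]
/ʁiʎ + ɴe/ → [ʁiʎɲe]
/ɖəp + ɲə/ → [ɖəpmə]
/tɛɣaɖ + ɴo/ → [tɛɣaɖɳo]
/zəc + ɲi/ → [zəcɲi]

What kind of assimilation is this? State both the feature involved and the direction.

Comparing underlying and surface forms, /ɲ/ → [ɴ] is the alternation; the neighbouring /q/ is constant.
/ɲ/ is palatal while /q/ is uvular; the output [ɴ] is uvular, matching the trigger — so the feature that spreads is place.
Manner and voice are unchanged, so the assimilation is partial, not total.
The same holds elsewhere in the data: /ɴ/ → [ɲ] after /ʎ/ (uvular → palatal, matching palatal); /ɲ/ → [m] after /p/ (palatal → bilabial, matching bilabial); /ɴ/ → [ɳ] after /ɖ/ (uvular → retroflex, matching retroflex) — only place changes, and always toward the preceding segment.
No alternation appears in [ɟɔχɴɔbə], [zəcɲi]: there the adjacent consonants already agree in place (/ɴ/ and /χ/ are both uvular; /ɲ/ and /c/ are both palatal), so these forms are consistent with the same rule.
Since the segment that changes follows the conditioning segment, the assimilation is progressive.

progressive place assimilation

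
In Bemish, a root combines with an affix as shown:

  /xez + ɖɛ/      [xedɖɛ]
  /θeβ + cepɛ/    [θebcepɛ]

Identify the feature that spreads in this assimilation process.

Underlying /z/ is realised as [d] next to /ɖ/; /ɖ/ itself does not change.
The change fricative → stop matches the manner of the following /ɖ/, identifying this as manner assimilation.
Checking the remaining alternation: /β/ → [b] before /c/ (fricative → stop, matching a stop) — only manner changes, and always toward the following segment.

manner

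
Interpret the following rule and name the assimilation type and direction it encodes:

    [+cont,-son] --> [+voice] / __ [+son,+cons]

regressive voicing assimilation

The structural change is [+voice], and the conditioning segment [+son,+cons] (a sonorant consonant) is itself voiced, so the target comes to share the voicing of its neighbour — voicing assimilation.
Since the environment is written after the underscore, the trigger follows the target; the direction is regressive.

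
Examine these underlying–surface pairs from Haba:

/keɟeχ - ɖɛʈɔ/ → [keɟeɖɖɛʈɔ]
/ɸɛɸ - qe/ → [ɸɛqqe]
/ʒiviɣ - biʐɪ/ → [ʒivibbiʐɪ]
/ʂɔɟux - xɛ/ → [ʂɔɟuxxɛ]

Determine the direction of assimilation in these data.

regressive

Comparing underlying and surface forms, /χ/ → [ɖ] is the alternation; the neighbouring /ɖ/ is constant.
The output [ɖ] is identical to the trigger /ɖ/ — every feature (place, manner, voicing) has been copied — so this is total assimilation.
The remaining alternations confirm this: /ɸ/ → [q] before /q/; /ɣ/ → [b] before /b/ — in each case the output is a copy of the following consonant.
In [ʂɔɟuxxɛ] the two consonants at the boundary are already identical (/x/ + /x/), so the rule applies vacuously and nothing changes.
Since the segment that changes precedes the conditioning segment, the assimilation is regressive.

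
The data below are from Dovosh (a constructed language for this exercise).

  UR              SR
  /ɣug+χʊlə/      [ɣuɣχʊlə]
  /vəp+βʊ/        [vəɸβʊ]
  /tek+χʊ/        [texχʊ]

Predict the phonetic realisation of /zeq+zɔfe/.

The data show regressive manner assimilation: /g/ → [ɣ] before /χ/; /p/ → [ɸ] before /β/; /k/ → [x] before /χ/. In each pair only manner changes, matching the following consonant, while place and voice stay constant.
The rule targets /q/ (voiceless uvular stop), which sits before the trigger /z/ (fricative).
Changing only its manner to fricative gives [χ] — the voiceless uvular fricative.

[zeχzɔfe]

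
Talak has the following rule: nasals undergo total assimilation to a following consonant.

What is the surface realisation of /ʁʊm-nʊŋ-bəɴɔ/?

/m/ is the segment targeted by the rule; it sits immediately before /n/, so it assimilates completely and surfaces as [n].
At the second juncture, /ŋ/ likewise becomes [b] adjacent to /b/.

[ʁʊnnʊbbəɴɔ]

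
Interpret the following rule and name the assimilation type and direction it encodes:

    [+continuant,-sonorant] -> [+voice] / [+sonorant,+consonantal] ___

The target ([+continuant,-sonorant], fricatives) acquires [+voice] next to a sonorant consonant ([+sonorant,+consonantal]) — it takes on the voicing of its neighbour, so the feature that spreads is voicing.
Since the environment is written before the underscore, the trigger precedes the target; the direction is progressive.

progressive voicing assimilation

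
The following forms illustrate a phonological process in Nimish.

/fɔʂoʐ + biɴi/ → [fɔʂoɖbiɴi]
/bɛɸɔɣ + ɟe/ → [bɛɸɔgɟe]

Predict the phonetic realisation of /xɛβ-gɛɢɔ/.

[xɛbgɛɢɔ]

The data show regressive manner assimilation: /ʐ/ → [ɖ] before /b/; /ɣ/ → [g] before /ɟ/. In each pair only manner changes, matching the following consonant, while place and voice stay constant.
/β/ is a voiced bilabial fricative. The following trigger /g/ is a stop, so /β/ must become a stop as well.
A voiced bilabial stop is [b], so the surface segment is [b].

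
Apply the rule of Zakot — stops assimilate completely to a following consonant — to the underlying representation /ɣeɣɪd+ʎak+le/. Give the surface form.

/d/ is the segment targeted by the rule; it sits immediately before /ʎ/, so it assimilates completely and surfaces as [ʎ].
At the second juncture, /k/ likewise becomes [l] adjacent to /l/.

[ɣeɣɪʎʎalle]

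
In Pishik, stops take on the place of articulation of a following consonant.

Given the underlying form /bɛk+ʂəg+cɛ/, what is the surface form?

/k/ is a voiceless velar stop. The following trigger /ʂ/ is retroflex, so /k/ must become retroflex as well.
Changing only its place to retroflex gives [ʈ] — the voiceless retroflex stop.
At the second juncture, /g/ likewise becomes [ɟ] adjacent to /c/.

[bɛʈʂəɟcɛ]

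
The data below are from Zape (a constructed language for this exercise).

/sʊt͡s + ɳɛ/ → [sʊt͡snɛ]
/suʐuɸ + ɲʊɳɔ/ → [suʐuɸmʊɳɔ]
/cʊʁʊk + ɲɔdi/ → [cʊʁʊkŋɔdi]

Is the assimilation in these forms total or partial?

partial assimilation

The segment that alternates is /ɳ/, which surfaces as [n] when adjacent to /t͡s/.
/ɳ/ is retroflex while /t͡s/ is alveolar; the output [n] is alveolar, matching the trigger — so the feature that spreads is place.
Manner and voice are unchanged, so the assimilation is partial, not total.
The same holds elsewhere in the data: /ɲ/ → [m] after /ɸ/ (palatal → bilabial, matching bilabial); /ɲ/ → [ŋ] after /k/ (palatal → velar, matching velar) — only place changes, and always toward the preceding segment.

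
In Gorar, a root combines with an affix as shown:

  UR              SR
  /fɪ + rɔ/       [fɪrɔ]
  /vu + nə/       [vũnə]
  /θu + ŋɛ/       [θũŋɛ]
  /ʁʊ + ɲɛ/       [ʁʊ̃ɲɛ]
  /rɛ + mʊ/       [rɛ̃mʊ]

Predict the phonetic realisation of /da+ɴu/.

The data show regressive nasality assimilation (vowel nasalisation): /u/ → [ũ] before /n/; /u/ → [ũ] before /ŋ/; /ʊ/ → [ʊ̃] before /ɲ/; /ɛ/ → [ɛ̃] before /m/ — a vowel is nasalised by an immediately following nasal consonant.
No change occurs in [fɪrɔ] because the vowel at the boundary is adjacent to an oral consonant, not a nasal (/ɪ/ next to /r/).
The vowel /a/ is adjacent to the following nasal /ɴ/, so it acquires [+nasal] and surfaces as [ã].

[dãɴu]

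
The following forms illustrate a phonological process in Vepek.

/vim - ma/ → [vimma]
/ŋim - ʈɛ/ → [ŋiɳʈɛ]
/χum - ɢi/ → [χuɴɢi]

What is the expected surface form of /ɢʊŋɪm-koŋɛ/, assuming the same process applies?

The data show regressive place assimilation: /m/ → [ɳ] before /ʈ/; /m/ → [ɴ] before /ɢ/. In each pair only place changes, matching the following consonant, while manner and voice stay constant.
Nothing changes in [vimma]: there the adjacent consonants already agree in place (/m/ and /m/ are both bilabial), so this form is consistent with the same rule.
/m/ is a voiced bilabial nasal. The following trigger /k/ is velar, so /m/ must become velar as well.
A voiced velar nasal is [ŋ], so the surface segment is [ŋ].

[ɢʊŋɪŋkoŋɛ]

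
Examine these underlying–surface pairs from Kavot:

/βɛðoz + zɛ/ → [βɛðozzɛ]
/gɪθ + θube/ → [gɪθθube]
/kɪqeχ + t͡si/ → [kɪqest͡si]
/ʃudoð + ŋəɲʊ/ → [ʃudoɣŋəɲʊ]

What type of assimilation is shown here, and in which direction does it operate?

regressive place assimilation

The segment that alternates is /χ/, which surfaces as [s] when adjacent to /t͡s/.
The change uvular → alveolar matches the place of the following /t͡s/, identifying this as place assimilation.
Manner and voice are unchanged, so the assimilation is partial, not total.
The same holds elsewhere in the data: /ð/ → [ɣ] before /ŋ/ (dental → velar, matching velar) — only place changes, and always toward the following segment.
Nothing changes in [βɛðozzɛ], [gɪθθube]: there the adjacent consonants already agree in place (/z/ and /z/ are both alveolar; /θ/ and /θ/ are both dental), so these forms are consistent with the same rule.
Since the segment that changes precedes the conditioning segment, the assimilation is regressive.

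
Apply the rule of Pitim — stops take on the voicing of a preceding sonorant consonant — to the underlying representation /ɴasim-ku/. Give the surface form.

The rule targets /k/ (voiceless velar stop), which sits after the trigger /m/ (voiced).
The voiced velar stop is [g], so /k/ → [g].

[ɴasimgu]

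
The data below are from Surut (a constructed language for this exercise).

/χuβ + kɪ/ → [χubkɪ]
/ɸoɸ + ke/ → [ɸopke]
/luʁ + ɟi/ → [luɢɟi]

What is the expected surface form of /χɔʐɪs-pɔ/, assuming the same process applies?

[χɔʐɪtpɔ]

The data show regressive manner assimilation: /β/ → [b] before /k/; /ɸ/ → [p] before /k/; /ʁ/ → [ɢ] before /ɟ/. In each pair only manner changes, matching the following consonant, while place and voice stay constant.
The rule targets /s/ (voiceless alveolar fricative), which sits before the trigger /p/ (stop).
Changing only its manner to stop gives [t] — the voiceless alveolar stop.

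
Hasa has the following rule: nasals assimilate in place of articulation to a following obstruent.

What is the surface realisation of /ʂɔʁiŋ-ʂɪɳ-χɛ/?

/ŋ/ is a voiced velar nasal. The following trigger /ʂ/ is retroflex, so /ŋ/ must become retroflex as well.
The voiced retroflex nasal is [ɳ], so /ŋ/ → [ɳ].
The same rule applies at the second boundary: /ɳ/ → [ɴ] next to /χ/.

[ʂɔʁiɳʂɪɴχɛ]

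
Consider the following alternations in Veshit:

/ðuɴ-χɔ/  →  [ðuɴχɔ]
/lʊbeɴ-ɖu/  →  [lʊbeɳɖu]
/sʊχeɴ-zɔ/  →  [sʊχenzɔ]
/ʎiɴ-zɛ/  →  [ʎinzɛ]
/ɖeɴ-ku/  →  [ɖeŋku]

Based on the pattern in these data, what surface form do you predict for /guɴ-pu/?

The data show regressive place assimilation: /ɴ/ → [ɳ] before /ɖ/; /ɴ/ → [n] before /z/; /ɴ/ → [ŋ] before /k/. In each pair only place changes, matching the following consonant, while manner and voice stay constant.
No alternation appears in [ðuɴχɔ]: there the adjacent consonants already agree in place (/ɴ/ and /χ/ are both uvular), so this form is consistent with the same rule.
The rule targets /ɴ/ (voiced uvular nasal), which sits before the trigger /p/ (bilabial).
The voiced bilabial nasal is [m], so /ɴ/ → [m].

[gumpu]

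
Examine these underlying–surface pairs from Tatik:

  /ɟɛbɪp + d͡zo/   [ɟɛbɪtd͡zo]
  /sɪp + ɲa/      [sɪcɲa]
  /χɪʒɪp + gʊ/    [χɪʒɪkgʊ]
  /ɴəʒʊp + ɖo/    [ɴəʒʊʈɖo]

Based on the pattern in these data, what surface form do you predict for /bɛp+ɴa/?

[bɛqɴa]

The data show regressive place assimilation: /p/ → [t] before /d͡z/; /p/ → [c] before /ɲ/; /p/ → [k] before /g/; /p/ → [ʈ] before /ɖ/. In each pair only place changes, matching the following consonant, while manner and voice stay constant.
The rule targets /p/ (voiceless bilabial stop), which sits before the trigger /ɴ/ (uvular).
The voiceless uvular stop is [q], so /p/ → [q].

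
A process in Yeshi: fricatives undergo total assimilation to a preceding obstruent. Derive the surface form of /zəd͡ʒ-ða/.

[zəd͡ʒd͡ʒa]

/ð/ is the segment targeted by the rule; it sits immediately after /d͡ʒ/, so it assimilates completely and surfaces as [d͡ʒ].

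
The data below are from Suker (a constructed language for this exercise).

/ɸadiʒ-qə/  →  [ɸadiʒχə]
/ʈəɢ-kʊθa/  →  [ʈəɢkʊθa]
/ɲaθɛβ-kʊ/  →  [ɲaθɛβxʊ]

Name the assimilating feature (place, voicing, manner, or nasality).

The segment that alternates is /q/, which surfaces as [χ] when adjacent to /ʒ/.
/q/ is a stop while /ʒ/ is a fricative; the output [χ] is a fricative, matching the trigger — so the feature that spreads is manner.
The same holds elsewhere in the data: /k/ → [x] after /β/ (stop → fricative, matching a fricative) — only manner changes, and always toward the preceding segment.
No alternation appears in [ʈəɢkʊθa]: there the adjacent consonants already agree in manner (/k/ and /ɢ/ are both stops), so this form is consistent with the same rule.

manner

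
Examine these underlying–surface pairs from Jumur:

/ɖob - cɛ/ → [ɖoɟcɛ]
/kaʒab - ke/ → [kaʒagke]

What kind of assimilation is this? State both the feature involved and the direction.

The segment that alternates is /b/, which surfaces as [ɟ] when adjacent to /c/.
The change bilabial → palatal matches the place of the following /c/, identifying this as place assimilation.
Manner and voice are unchanged, so the assimilation is partial, not total.
The other alternating form patterns the same way: /b/ → [g] before /k/ (bilabial → velar, matching velar) — only place changes, and always toward the following segment.
Since the segment that changes precedes the conditioning segment, the assimilation is regressive.

regressive place assimilation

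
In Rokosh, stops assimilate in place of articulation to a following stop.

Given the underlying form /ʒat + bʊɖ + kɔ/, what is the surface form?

[ʒapbʊgkɔ]

The rule targets /t/ (voiceless alveolar stop), which sits before the trigger /b/ (bilabial).
The voiceless bilabial stop is [p], so /t/ → [p].
The same rule applies at the second boundary: /ɖ/ → [g] next to /k/.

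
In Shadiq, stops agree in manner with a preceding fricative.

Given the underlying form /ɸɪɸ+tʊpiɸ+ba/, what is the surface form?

The rule targets /t/ (voiceless alveolar stop), which sits after the trigger /ɸ/ (fricative).
A voiceless alveolar fricative is [s], so the surface segment is [s].
The same rule applies at the second boundary: /b/ → [β] next to /ɸ/.

[ɸɪɸsʊpiɸβa]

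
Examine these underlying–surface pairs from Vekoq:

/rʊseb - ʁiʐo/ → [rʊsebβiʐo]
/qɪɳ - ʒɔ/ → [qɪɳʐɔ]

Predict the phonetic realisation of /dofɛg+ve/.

[dofɛgɣe]

The data show progressive place assimilation: /ʁ/ → [β] after /b/; /ʒ/ → [ʐ] after /ɳ/. In each pair only place changes, matching the preceding consonant, while manner and voice stay constant.
The rule targets /v/ (voiced labiodental fricative), which sits after the trigger /g/ (velar).
Changing only its place to velar gives [ɣ] — the voiced velar fricative.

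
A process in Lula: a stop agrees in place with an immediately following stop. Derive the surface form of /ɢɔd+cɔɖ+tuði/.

[ɢɔɟcɔdtuði]

/d/ is a voiced alveolar stop. The following trigger /c/ is palatal, so /d/ must become palatal as well.
A voiced palatal stop is [ɟ], so the surface segment is [ɟ].
At the second juncture, /ɖ/ likewise becomes [d] adjacent to /t/.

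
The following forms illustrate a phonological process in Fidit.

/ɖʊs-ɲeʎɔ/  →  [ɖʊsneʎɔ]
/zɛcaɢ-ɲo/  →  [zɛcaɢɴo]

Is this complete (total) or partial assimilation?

partial assimilation

Underlying /ɲ/ is realised as [n] next to /s/; /s/ itself does not change.
/ɲ/ is palatal while /s/ is alveolar; the output [n] is alveolar, matching the trigger — so the feature that spreads is place.
Manner and voice are unchanged, so the assimilation is partial, not total.
The other alternating form patterns the same way: /ɲ/ → [ɴ] after /ɢ/ (palatal → uvular, matching uvular) — only place changes, and always toward the preceding segment.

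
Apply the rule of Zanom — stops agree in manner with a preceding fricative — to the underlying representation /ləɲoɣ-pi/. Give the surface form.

[ləɲoɣɸi]

/p/ is a voiceless bilabial stop. The preceding trigger /ɣ/ is a fricative, so /p/ must become a fricative as well.
Changing only its manner to fricative gives [ɸ] — the voiceless bilabial fricative.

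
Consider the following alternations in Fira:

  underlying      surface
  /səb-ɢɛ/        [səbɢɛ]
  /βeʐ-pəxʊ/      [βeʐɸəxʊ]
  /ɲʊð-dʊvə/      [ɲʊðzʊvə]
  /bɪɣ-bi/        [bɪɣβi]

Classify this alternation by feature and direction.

Comparing underlying and surface forms, /p/ → [ɸ] is the alternation; the neighbouring /ʐ/ is constant.
The change stop → fricative matches the manner of the preceding /ʐ/, identifying this as manner assimilation.
Place and voice are unchanged, so the assimilation is partial, not total.
The same holds elsewhere in the data: /d/ → [z] after /ð/ (stop → fricative, matching a fricative); /b/ → [β] after /ɣ/ (stop → fricative, matching a fricative) — only manner changes, and always toward the preceding segment.
Nothing changes in [səbɢɛ]: there the adjacent consonants already agree in manner (/ɢ/ and /b/ are both stops), so this form is consistent with the same rule.
Since the segment that changes follows the conditioning segment, the assimilation is progressive.

progressive manner assimilation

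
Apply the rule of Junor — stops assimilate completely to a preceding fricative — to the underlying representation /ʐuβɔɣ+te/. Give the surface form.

[ʐuβɔɣɣe]

/t/ is the segment targeted by the rule; it sits immediately after /ɣ/, so it assimilates completely and surfaces as [ɣ].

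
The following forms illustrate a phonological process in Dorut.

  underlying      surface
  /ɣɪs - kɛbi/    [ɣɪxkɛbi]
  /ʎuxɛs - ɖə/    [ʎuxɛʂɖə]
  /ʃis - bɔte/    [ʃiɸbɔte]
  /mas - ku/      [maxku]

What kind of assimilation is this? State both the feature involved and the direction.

regressive place assimilation

Comparing underlying and surface forms, /s/ → [x] is the alternation; the neighbouring /k/ is constant.
The change alveolar → velar matches the place of the following /k/, identifying this as place assimilation.
Manner and voice are unchanged, so the assimilation is partial, not total.
The other alternating forms pattern the same way: /s/ → [ʂ] before /ɖ/ (alveolar → retroflex, matching retroflex); /s/ → [ɸ] before /b/ (alveolar → bilabial, matching bilabial) — only place changes, and always toward the following segment.
The trigger is the following segment, so the direction is regressive (anticipatory).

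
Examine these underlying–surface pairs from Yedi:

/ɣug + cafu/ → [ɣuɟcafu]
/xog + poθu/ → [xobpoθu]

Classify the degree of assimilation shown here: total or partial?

Underlying /g/ is realised as [ɟ] next to /c/; /c/ itself does not change.
The change velar → palatal matches the place of the following /c/, identifying this as place assimilation.
Manner and voice are unchanged, so the assimilation is partial, not total.
The same holds elsewhere in the data: /g/ → [b] before /p/ (velar → bilabial, matching bilabial) — only place changes, and always toward the following segment.

partial assimilation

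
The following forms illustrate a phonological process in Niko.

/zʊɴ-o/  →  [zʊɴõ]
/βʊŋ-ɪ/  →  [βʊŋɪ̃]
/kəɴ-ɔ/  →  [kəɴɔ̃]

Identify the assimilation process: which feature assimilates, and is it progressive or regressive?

The vowel /o/ surfaces as nasalised [õ] next to the preceding nasal /ɴ/ — it has acquired the [+nasal] feature of its neighbour.
Likewise in the remaining data: /ɪ/ → [ɪ̃] after /ŋ/; /ɔ/ → [ɔ̃] after /ɴ/ — each time a vowel is nasalised next to a preceding nasal.
Because the conditioning nasal is to the left of the vowel that changes, the process is progressive (perseverative).

progressive nasality assimilation (vowel nasalisation)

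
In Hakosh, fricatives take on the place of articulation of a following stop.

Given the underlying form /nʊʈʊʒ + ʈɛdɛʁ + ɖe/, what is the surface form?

[nʊʈʊʐʈɛdɛʐɖe]

The rule targets /ʒ/ (voiced postalveolar fricative), which sits before the trigger /ʈ/ (retroflex).
A voiced retroflex fricative is [ʐ], so the surface segment is [ʐ].
The same rule applies at the second boundary: /ʁ/ → [ʐ] next to /ɖ/.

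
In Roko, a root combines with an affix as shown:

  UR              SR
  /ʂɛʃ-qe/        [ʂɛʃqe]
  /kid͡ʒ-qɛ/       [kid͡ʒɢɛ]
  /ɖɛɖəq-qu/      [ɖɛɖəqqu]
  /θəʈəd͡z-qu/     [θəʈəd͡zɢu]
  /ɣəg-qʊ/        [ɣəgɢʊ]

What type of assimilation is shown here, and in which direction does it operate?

progressive voicing assimilation

Comparing underlying and surface forms, /q/ → [ɢ] is the alternation; the neighbouring /d͡ʒ/ is constant.
/q/ is voiceless while /d͡ʒ/ is voiced; the output [ɢ] is voiced, matching the trigger — so the feature that spreads is voicing.
Place and manner are unchanged, so the assimilation is partial, not total.
The other alternating forms pattern the same way: /q/ → [ɢ] after /d͡z/ (voiceless → voiced, matching voiced); /q/ → [ɢ] after /g/ (voiceless → voiced, matching voiced) — only voicing changes, and always toward the preceding segment.
No alternation appears in [ʂɛʃqe], [ɖɛɖəqqu]: there the adjacent consonants already agree in voicing (/q/ and /ʃ/ are both voiceless; /q/ and /q/ are both voiceless), so these forms are consistent with the same rule.
Since the segment that changes follows the conditioning segment, the assimilation is progressive.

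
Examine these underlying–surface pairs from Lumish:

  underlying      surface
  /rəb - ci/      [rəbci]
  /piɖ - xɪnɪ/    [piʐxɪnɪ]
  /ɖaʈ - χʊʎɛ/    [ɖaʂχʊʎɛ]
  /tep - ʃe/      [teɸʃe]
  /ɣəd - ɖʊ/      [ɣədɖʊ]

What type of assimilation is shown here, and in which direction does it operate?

regressive manner assimilation

Underlying /ɖ/ is realised as [ʐ] next to /x/; /x/ itself does not change.
The change stop → fricative matches the manner of the following /x/, identifying this as manner assimilation.
Place and voice are unchanged, so the assimilation is partial, not total.
The other alternating forms pattern the same way: /ʈ/ → [ʂ] before /χ/ (stop → fricative, matching a fricative); /p/ → [ɸ] before /ʃ/ (stop → fricative, matching a fricative) — only manner changes, and always toward the following segment.
No alternation appears in [rəbci], [ɣədɖʊ]: there the adjacent consonants already agree in manner (/b/ and /c/ are both stops; /d/ and /ɖ/ are both stops), so these forms are consistent with the same rule.
Since the segment that changes precedes the conditioning segment, the assimilation is regressive.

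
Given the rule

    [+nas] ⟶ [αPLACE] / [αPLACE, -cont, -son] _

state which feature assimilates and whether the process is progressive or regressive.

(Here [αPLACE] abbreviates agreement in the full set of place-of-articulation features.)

The rule copies the place features (abbreviated [PLACE]) from the environment onto the target, so the assimilating feature is place.
The conditioning segment sits to the left of the focus bar, meaning the trigger precedes the segment that changes — progressive assimilation.

progressive place assimilation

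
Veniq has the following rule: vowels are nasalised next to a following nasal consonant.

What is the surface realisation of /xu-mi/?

The vowel /u/ is adjacent to the following nasal /m/, so it acquires [+nasal] and surfaces as [ũ].

[xũmi]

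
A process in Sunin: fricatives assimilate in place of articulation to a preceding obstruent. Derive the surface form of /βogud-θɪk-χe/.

[βogudsɪkxe]

The rule targets /θ/ (voiceless dental fricative), which sits after the trigger /d/ (alveolar).
A voiceless alveolar fricative is [s], so the surface segment is [s].
The same rule applies at the second boundary: /χ/ → [x] next to /k/.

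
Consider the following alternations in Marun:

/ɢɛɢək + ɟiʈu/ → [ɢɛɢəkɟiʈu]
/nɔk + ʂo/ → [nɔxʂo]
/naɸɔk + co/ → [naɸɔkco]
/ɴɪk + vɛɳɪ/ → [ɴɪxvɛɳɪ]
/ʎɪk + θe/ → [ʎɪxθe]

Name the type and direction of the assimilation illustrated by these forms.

Underlying /k/ is realised as [x] next to /ʂ/; /ʂ/ itself does not change.
/k/ is a stop while /ʂ/ is a fricative; the output [x] is a fricative, matching the trigger — so the feature that spreads is manner.
Place and voice are unchanged, so the assimilation is partial, not total.
The same holds elsewhere in the data: /k/ → [x] before /v/ (stop → fricative, matching a fricative); /k/ → [x] before /θ/ (stop → fricative, matching a fricative) — only manner changes, and always toward the following segment.
No alternation appears in [ɢɛɢəkɟiʈu], [naɸɔkco]: there the adjacent consonants already agree in manner (/k/ and /ɟ/ are both stops; /k/ and /c/ are both stops), so these forms are consistent with the same rule.
Since the segment that changes precedes the conditioning segment, the assimilation is regressive.

regressive manner assimilation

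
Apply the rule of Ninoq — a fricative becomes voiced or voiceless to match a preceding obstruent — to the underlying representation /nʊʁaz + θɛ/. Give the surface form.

The rule targets /θ/ (voiceless dental fricative), which sits after the trigger /z/ (voiced).
Changing only its voicing to voiced gives [ð] — the voiced dental fricative.

[nʊʁazðɛ]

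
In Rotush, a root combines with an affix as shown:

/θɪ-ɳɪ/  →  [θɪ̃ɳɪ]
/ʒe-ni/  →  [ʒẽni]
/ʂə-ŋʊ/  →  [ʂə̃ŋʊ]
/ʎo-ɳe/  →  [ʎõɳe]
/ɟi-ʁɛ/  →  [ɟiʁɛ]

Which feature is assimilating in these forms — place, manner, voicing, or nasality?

The vowel /ɪ/ surfaces as nasalised [ɪ̃] next to the following nasal /ɳ/ — it has acquired the [+nasal] feature of its neighbour.
Likewise in the remaining data: /e/ → [ẽ] before /n/; /ə/ → [ə̃] before /ŋ/; /o/ → [õ] before /ɳ/ — each time a vowel is nasalised next to a following nasal.
No change occurs in [ɟiʁɛ] because the vowel at the boundary is adjacent to an oral consonant, not a nasal (/i/ next to /ʁ/).

nasality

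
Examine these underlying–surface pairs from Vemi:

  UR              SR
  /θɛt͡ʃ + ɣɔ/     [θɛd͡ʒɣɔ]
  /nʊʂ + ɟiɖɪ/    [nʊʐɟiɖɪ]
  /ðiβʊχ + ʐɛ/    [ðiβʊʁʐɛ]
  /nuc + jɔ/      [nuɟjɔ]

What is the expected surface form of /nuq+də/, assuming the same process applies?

[nuɢdə]

The data show regressive voicing assimilation: /t͡ʃ/ → [d͡ʒ] before /ɣ/; /ʂ/ → [ʐ] before /ɟ/; /χ/ → [ʁ] before /ʐ/; /c/ → [ɟ] before /j/. In each pair only voicing changes, matching the following consonant, while place and manner stay constant.
/q/ is a voiceless uvular stop. The following trigger /d/ is voiced, so /q/ must become voiced as well.
Changing only its voicing to voiced gives [ɢ] — the voiced uvular stop.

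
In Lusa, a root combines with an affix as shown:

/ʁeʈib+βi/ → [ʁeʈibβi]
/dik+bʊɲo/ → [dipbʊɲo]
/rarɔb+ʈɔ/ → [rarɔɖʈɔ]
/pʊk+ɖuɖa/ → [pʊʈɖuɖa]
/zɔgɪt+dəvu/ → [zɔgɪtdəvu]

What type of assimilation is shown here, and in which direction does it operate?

regressive place assimilation

Comparing underlying and surface forms, /k/ → [p] is the alternation; the neighbouring /b/ is constant.
The change velar → bilabial matches the place of the following /b/, identifying this as place assimilation.
Manner and voice are unchanged, so the assimilation is partial, not total.
Checking the remaining alternations: /b/ → [ɖ] before /ʈ/ (bilabial → retroflex, matching retroflex); /k/ → [ʈ] before /ɖ/ (velar → retroflex, matching retroflex) — only place changes, and always toward the following segment.
No alternation appears in [ʁeʈibβi], [zɔgɪtdəvu]: there the adjacent consonants already agree in place (/b/ and /β/ are both bilabial; /t/ and /d/ are both alveolar), so these forms are consistent with the same rule.
Since the segment that changes precedes the conditioning segment, the assimilation is regressive.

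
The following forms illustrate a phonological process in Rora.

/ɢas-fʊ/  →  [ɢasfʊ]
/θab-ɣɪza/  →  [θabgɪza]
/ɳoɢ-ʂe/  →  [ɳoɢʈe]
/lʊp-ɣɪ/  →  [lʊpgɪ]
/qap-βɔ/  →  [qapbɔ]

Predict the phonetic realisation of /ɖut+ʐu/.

[ɖutɖu]

The data show progressive manner assimilation: /ɣ/ → [g] after /b/; /ʂ/ → [ʈ] after /ɢ/; /ɣ/ → [g] after /p/; /β/ → [b] after /p/. In each pair only manner changes, matching the preceding consonant, while place and voice stay constant.
Nothing changes in [ɢasfʊ]: there the adjacent consonants already agree in manner (/f/ and /s/ are both fricatives), so this form is consistent with the same rule.
/ʐ/ is a voiced retroflex fricative. The preceding trigger /t/ is a stop, so /ʐ/ must become a stop as well.
The voiced retroflex stop is [ɖ], so /ʐ/ → [ɖ].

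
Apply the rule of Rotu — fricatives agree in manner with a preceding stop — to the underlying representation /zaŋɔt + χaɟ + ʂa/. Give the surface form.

The rule targets /χ/ (voiceless uvular fricative), which sits after the trigger /t/ (stop).
The voiceless uvular stop is [q], so /χ/ → [q].
At the second juncture, /ʂ/ likewise becomes [ʈ] adjacent to /ɟ/.

[zaŋɔtqaɟʈa]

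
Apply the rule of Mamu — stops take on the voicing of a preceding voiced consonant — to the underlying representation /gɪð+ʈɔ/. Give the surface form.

[gɪðɖɔ]

/ʈ/ is a voiceless retroflex stop. The preceding trigger /ð/ is voiced, so /ʈ/ must become voiced as well.
The voiced retroflex stop is [ɖ], so /ʈ/ → [ɖ].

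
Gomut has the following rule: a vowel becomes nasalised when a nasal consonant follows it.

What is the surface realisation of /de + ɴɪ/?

/e/ sits next to the nasal /ɴ/ and is therefore nasalised to [ẽ].

[dẽɴɪ]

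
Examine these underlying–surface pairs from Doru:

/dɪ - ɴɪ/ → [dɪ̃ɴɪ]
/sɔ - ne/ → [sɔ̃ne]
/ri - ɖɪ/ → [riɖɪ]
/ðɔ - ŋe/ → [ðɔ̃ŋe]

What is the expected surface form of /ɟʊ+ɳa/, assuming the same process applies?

The data show regressive nasality assimilation (vowel nasalisation): /ɪ/ → [ɪ̃] before /ɴ/; /ɔ/ → [ɔ̃] before /n/; /ɔ/ → [ɔ̃] before /ŋ/ — a vowel is nasalised by an immediately following nasal consonant.
No change occurs in [riɖɪ] because the vowel at the boundary is adjacent to an oral consonant, not a nasal (/i/ next to /ɖ/).
/ʊ/ sits next to the nasal /ɳ/ and is therefore nasalised to [ʊ̃].

[ɟʊ̃ɳa]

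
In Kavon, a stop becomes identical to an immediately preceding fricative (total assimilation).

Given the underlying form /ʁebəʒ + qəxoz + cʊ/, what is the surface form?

[ʁebəʒʒəxozzʊ]

/q/ is the segment targeted by the rule; it sits immediately after /ʒ/, so it assimilates completely and surfaces as [ʒ].
At the second juncture, /c/ likewise becomes [z] adjacent to /z/.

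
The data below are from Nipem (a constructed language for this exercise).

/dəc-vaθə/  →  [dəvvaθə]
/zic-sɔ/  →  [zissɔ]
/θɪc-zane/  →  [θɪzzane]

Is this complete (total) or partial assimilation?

total assimilation

Comparing underlying and surface forms, /c/ → [v] is the alternation; the neighbouring /v/ is constant.
The output [v] is identical to the trigger /v/ — every feature (place, manner, voicing) has been copied — so this is total assimilation.
The remaining alternations confirm this: /c/ → [s] before /s/; /c/ → [z] before /z/ — in each case the output is a copy of the following consonant.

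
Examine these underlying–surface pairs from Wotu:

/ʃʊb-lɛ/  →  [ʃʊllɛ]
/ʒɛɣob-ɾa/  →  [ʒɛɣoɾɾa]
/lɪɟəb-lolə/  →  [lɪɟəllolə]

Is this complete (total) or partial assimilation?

total assimilation

Underlying /b/ is realised as [l] next to /l/; /l/ itself does not change.
The output [l] is identical to the trigger /l/ — every feature (place, manner, voicing) has been copied — so this is total assimilation.
The remaining alternation confirms this: /b/ → [ɾ] before /ɾ/ — in each case the output is a copy of the following consonant.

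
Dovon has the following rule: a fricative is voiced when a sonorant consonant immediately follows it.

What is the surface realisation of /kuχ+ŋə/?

/χ/ is a voiceless uvular fricative. The following trigger /ŋ/ is voiced, so /χ/ must become voiced as well.
The voiced uvular fricative is [ʁ], so /χ/ → [ʁ].

[kuʁŋə]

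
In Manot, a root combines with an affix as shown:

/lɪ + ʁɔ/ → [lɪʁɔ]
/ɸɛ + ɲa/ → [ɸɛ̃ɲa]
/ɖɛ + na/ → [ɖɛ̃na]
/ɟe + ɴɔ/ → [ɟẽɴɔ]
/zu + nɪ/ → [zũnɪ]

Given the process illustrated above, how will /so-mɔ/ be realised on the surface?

[sõmɔ]

The data show regressive nasality assimilation (vowel nasalisation): /ɛ/ → [ɛ̃] before /ɲ/; /ɛ/ → [ɛ̃] before /n/; /e/ → [ẽ] before /ɴ/; /u/ → [ũ] before /n/ — a vowel is nasalised by an immediately following nasal consonant.
No change occurs in [lɪʁɔ] because the vowel at the boundary is adjacent to an oral consonant, not a nasal (/ɪ/ next to /ʁ/).
The vowel /o/ is adjacent to the following nasal /m/, so it acquires [+nasal] and surfaces as [õ].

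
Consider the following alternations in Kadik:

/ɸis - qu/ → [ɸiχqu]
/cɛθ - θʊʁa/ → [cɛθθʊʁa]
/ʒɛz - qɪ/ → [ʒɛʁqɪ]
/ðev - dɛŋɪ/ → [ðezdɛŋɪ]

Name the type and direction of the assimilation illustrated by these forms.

regressive place assimilation

Underlying /s/ is realised as [χ] next to /q/; /q/ itself does not change.
/s/ is alveolar while /q/ is uvular; the output [χ] is uvular, matching the trigger — so the feature that spreads is place.
Manner and voice are unchanged, so the assimilation is partial, not total.
The same holds elsewhere in the data: /z/ → [ʁ] before /q/ (alveolar → uvular, matching uvular); /v/ → [z] before /d/ (labiodental → alveolar, matching alveolar) — only place changes, and always toward the following segment.
Nothing changes in [cɛθθʊʁa]: there the adjacent consonants already agree in place (/θ/ and /θ/ are both dental), so this form is consistent with the same rule.
The trigger is the following segment, so the direction is regressive (anticipatory).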